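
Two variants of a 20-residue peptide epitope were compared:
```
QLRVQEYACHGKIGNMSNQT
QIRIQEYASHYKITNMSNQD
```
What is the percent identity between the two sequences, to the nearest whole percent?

70%

Mismatches at positions 2, 4, 9, 11, 14, 20 (1-based): 6 of 20.
Identical positions: 14/20 = 70% → 70%.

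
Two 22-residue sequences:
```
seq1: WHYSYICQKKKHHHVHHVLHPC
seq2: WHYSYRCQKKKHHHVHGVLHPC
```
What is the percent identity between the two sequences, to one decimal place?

90.9%

Mismatches at positions 6, 17 (1-based): 2 of 22.
Identical positions: 20/22 = 90.91% → 90.9%.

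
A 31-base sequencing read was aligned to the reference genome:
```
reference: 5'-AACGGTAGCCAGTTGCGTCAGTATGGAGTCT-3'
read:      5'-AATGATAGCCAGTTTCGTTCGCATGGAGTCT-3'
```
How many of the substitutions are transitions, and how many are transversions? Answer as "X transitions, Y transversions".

Mismatches (1-based):
base 3: C→T (pyrimidine→pyrimidine, transition)
base 5: G→A (purine→purine, transition)
base 15: G→T (purine→pyrimidine, transversion)
base 19: C→T (pyrimidine→pyrimidine, transition)
base 20: A→C (purine→pyrimidine, transversion)
base 22: T→C (pyrimidine→pyrimidine, transition)

4 transitions, 2 transversions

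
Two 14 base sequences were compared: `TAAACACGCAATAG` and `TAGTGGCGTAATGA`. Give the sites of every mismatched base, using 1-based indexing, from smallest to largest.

3, 4, 5, 6, 9, 13, 14

Scanning 1-based: 3: A/G; 4: A/T; 5: C/G; 6: A/G; 9: C/T; 13: A/G; 14: G/A.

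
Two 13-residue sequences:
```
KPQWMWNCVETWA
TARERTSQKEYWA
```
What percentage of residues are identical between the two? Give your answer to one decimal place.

23.1%

10 positions differ (1, 2, 3, 4, 5, 6, 7, 8, 9, 11), so 3 of 13 match: 3/13 = 23.08%.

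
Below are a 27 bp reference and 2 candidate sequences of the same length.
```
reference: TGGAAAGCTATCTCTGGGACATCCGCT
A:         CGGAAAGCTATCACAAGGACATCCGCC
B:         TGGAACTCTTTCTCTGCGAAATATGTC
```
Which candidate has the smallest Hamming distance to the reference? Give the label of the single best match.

Hamming distances to reference — A: 5; B: 9.
Smallest is A with 5 mismatches.

A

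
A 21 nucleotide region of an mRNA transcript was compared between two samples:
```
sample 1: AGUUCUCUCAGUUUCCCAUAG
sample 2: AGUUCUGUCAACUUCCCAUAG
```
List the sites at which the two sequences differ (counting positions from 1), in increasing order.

Differences at site 7 (C→G), site 11 (G→A), site 12 (U→C).

7, 11, 12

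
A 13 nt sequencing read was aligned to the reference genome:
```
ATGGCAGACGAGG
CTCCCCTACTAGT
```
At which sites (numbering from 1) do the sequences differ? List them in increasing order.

1, 3, 4, 6, 7, 10, 13

Scanning 1-based: 1: A/C; 3: G/C; 4: G/C; 6: A/C; 7: G/T; 10: G/T; 13: G/T.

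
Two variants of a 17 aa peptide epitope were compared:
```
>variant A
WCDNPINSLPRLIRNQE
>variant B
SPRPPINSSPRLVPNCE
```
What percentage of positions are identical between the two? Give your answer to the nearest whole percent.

8 positions differ (1, 2, 3, 4, 9, 13, 14, 16), so 9 of 17 match: 9/17 = 52.94%.

53%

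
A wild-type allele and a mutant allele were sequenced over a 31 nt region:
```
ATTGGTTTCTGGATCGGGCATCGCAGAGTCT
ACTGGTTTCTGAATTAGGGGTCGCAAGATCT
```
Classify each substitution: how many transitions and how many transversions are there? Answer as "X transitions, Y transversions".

8 transitions, 1 transversion

Mismatches (1-based):
position 2: T→C (pyrimidine→pyrimidine, transition)
position 12: G→A (purine→purine, transition)
position 15: C→T (pyrimidine→pyrimidine, transition)
position 16: G→A (purine→purine, transition)
position 19: C→G (pyrimidine→purine, transversion)
position 20: A→G (purine→purine, transition)
position 26: G→A (purine→purine, transition)
position 27: A→G (purine→purine, transition)
position 28: G→A (purine→purine, transition)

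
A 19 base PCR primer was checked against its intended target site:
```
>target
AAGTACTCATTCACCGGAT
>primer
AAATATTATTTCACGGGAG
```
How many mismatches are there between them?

6

Comparing position by position, 6 bases differ: 3 (G/A), 6 (C/T), 8 (C/A), 9 (A/T), 15 (C/G), 19 (T/G).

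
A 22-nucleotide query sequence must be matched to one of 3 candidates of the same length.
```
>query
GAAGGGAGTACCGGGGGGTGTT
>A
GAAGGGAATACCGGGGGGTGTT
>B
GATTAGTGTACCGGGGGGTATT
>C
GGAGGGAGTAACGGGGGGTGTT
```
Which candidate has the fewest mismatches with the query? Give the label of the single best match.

A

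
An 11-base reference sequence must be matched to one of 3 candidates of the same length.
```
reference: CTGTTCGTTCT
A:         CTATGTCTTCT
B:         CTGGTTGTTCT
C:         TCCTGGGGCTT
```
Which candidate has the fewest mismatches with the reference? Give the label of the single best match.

B

A differs at 4 bases; B differs at 2 bases; C differs at 8 bases. The closest is B.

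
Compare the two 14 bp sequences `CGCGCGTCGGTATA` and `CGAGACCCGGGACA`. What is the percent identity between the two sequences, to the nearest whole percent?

57%

6 positions differ (3, 5, 6, 7, 11, 13), so 8 of 14 match: 8/14 = 57.14%.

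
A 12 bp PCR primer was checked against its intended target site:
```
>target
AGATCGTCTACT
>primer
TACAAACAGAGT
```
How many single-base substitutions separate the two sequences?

10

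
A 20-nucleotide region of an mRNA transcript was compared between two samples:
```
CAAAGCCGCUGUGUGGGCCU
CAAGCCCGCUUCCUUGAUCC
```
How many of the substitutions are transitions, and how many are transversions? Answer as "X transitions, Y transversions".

Transitions (purine↔purine or pyrimidine↔pyrimidine): 4 A→G, 12 U→C, 17 G→A, 18 C→U, 20 U→C.
Transversions (purine↔pyrimidine): 5 G→C, 11 G→U, 13 G→C, 15 G→U.

5 transitions, 4 transversions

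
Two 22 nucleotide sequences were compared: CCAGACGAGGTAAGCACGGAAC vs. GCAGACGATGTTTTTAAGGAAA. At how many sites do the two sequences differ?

Comparing position by position, 8 sites differ: 1 (C/G), 9 (G/T), 12 (A/T), 13 (A/T), 14 (G/T), 15 (C/T), 17 (C/A), 22 (C/A).

8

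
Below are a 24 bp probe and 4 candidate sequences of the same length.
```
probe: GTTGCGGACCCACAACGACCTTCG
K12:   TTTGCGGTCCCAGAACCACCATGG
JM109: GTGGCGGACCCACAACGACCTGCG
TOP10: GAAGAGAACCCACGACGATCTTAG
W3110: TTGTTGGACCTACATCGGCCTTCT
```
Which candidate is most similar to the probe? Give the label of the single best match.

K12 differs at 6 bases; JM109 differs at 2 bases; TOP10 differs at 7 bases; W3110 differs at 8 bases. The closest is JM109.

JM109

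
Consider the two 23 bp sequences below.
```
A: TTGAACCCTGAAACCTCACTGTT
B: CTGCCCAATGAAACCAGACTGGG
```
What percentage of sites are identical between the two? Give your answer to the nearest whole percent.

61%

9 positions differ (1, 4, 5, 7, 8, 16, 17, 22, 23), so 14 of 23 match: 14/23 = 60.87%.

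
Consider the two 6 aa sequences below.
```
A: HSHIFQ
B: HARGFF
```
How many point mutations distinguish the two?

Mismatches (1-based): residue 2: S→A; residue 3: H→R; residue 4: I→G; residue 6: Q→F.

4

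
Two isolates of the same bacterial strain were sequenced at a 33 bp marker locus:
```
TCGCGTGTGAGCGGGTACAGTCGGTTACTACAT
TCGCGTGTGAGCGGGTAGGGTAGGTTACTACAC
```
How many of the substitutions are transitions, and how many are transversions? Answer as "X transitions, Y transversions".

Transitions (purine↔purine or pyrimidine↔pyrimidine): 19 A→G, 33 T→C.
Transversions (purine↔pyrimidine): 18 C→G, 22 C→A.

2 transitions, 2 transversions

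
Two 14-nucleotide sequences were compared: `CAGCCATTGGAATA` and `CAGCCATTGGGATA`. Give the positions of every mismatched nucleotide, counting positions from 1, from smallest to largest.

Differences at position 11 (A→G).

11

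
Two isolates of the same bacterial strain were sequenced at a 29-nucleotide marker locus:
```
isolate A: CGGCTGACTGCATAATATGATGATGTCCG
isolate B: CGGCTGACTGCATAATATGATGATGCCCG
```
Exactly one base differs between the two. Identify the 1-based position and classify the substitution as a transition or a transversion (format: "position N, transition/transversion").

The sequences differ only at position 26: T→C (pyrimidine→pyrimidine), a transition.

position 26, transition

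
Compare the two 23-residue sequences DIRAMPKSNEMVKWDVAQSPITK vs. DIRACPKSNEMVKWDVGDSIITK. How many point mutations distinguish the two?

Comparing position by position, 4 residues differ: 5 (M/C), 17 (A/G), 18 (Q/D), 20 (P/I).

4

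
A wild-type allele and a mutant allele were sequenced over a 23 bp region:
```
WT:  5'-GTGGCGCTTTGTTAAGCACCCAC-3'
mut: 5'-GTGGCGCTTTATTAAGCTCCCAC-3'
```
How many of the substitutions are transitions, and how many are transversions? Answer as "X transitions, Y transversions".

Transitions (purine↔purine or pyrimidine↔pyrimidine): 11 G→A.
Transversions (purine↔pyrimidine): 18 A→T.

1 transition, 1 transversion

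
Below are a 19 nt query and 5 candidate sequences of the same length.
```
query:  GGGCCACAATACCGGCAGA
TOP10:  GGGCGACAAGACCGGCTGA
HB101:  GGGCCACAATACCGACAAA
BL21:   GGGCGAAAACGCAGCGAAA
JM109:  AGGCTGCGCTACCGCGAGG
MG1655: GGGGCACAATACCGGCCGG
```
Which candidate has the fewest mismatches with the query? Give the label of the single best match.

TOP10 differs at 3 positions; HB101 differs at 2 positions; BL21 differs at 8 positions; JM109 differs at 8 positions; MG1655 differs at 3 positions. The closest is HB101.

HB101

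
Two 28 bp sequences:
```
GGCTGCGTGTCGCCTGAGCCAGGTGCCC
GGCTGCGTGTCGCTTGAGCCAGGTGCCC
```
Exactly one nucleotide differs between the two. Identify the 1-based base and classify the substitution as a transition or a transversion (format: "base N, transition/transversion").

The sequences differ only at base 14: C→T (pyrimidine→pyrimidine), a transition.

base 14, transition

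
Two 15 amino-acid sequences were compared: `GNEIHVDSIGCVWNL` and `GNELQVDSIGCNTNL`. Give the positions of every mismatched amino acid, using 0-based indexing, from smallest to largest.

3, 4, 11, 12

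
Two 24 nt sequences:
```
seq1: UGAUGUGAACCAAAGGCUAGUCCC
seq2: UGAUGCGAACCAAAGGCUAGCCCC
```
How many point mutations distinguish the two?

2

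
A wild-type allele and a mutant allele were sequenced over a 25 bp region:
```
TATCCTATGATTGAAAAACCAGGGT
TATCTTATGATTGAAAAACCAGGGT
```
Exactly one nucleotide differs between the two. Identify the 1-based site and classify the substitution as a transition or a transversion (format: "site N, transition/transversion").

Site 5 changes C→T. C is a pyrimidine and T is a pyrimidine, so this is a transition.

site 5, transition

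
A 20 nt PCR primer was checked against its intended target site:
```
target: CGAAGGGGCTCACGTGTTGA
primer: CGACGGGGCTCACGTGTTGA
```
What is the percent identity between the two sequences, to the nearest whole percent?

95%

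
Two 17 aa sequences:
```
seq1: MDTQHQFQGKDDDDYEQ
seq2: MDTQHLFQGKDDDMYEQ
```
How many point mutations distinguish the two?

Comparing position by position, 2 positions differ: 6 (Q/L), 14 (D/M).

2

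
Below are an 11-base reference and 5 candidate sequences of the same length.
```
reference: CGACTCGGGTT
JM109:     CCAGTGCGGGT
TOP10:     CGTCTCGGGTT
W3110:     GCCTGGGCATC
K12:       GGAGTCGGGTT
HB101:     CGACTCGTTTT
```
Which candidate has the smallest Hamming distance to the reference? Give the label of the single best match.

TOP10

Hamming distances to reference — JM109: 5; TOP10: 1; W3110: 9; K12: 2; HB101: 2.
Smallest is TOP10 with 1 mismatch.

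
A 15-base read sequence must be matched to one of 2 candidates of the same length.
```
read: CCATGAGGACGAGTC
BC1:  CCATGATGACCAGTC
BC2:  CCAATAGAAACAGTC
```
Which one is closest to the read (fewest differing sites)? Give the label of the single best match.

BC1

BC1 differs at 2 sites; BC2 differs at 5 sites. The closest is BC1.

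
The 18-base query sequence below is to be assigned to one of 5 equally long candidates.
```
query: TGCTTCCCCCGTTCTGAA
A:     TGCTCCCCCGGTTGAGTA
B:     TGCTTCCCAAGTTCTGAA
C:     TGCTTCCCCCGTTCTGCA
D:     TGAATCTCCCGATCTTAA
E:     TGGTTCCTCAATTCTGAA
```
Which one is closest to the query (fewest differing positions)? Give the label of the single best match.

A differs at 5 positions; B differs at 2 positions; C differs at 1 position; D differs at 5 positions; E differs at 4 positions. The closest is C.

C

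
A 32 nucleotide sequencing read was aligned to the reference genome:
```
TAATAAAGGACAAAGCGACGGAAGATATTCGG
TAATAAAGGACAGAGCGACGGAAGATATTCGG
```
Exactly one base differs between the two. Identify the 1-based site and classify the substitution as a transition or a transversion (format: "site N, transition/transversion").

site 13, transition

Site 13 changes A→G. A is a purine and G is a purine, so this is a transition.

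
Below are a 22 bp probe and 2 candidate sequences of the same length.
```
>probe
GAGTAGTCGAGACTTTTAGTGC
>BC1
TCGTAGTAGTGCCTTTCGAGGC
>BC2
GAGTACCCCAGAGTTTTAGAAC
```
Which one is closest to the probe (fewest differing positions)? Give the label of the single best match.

BC2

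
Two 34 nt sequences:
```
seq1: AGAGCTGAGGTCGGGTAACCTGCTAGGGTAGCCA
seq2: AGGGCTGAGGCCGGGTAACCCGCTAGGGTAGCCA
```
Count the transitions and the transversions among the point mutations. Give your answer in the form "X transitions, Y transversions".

Transitions (purine↔purine or pyrimidine↔pyrimidine): 3 A→G, 11 T→C, 21 T→C.
Transversions (purine↔pyrimidine): none.

3 transitions, 0 transversions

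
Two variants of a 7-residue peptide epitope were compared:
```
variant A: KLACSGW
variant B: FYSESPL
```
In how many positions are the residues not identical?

The sequences differ at positions 1, 2, 3, 4, 6, 7 (1-based) — 6 in total.

6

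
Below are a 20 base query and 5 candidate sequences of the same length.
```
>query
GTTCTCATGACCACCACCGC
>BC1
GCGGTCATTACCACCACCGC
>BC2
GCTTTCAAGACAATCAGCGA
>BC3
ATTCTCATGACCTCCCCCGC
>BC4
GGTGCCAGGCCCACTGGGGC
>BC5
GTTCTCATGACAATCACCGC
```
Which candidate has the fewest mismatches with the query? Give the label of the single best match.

BC1 differs at 4 bases; BC2 differs at 7 bases; BC3 differs at 3 bases; BC4 differs at 9 bases; BC5 differs at 2 bases. The closest is BC5.

BC5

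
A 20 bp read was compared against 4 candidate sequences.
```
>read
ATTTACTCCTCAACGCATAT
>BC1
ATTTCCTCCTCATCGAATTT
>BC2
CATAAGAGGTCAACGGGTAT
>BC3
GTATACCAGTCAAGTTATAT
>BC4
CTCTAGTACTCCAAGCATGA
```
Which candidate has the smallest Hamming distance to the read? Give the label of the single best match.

Hamming distances to read — BC1: 4; BC2: 9; BC3: 8; BC4: 8.
Smallest is BC1 with 4 mismatches.

BC1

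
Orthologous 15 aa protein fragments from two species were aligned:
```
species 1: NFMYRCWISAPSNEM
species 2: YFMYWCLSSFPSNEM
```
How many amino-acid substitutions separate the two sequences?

The sequences differ at positions 1, 5, 7, 8, 10 (1-based) — 5 in total.

5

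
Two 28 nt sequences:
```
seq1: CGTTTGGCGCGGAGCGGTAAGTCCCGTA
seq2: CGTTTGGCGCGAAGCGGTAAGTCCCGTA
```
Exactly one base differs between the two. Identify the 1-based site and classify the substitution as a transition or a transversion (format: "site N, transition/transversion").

site 12, transition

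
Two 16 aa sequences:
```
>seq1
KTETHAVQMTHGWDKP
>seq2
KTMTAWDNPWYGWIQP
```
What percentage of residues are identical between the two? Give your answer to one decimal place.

37.5%

10 positions differ (3, 5, 6, 7, 8, 9, 10, 11, 14, 15), so 6 of 16 match: 6/16 = 37.5%.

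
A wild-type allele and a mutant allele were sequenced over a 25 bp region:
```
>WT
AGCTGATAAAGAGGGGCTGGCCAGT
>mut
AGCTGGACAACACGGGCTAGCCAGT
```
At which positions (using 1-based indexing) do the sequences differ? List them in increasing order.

6, 7, 8, 11, 13, 19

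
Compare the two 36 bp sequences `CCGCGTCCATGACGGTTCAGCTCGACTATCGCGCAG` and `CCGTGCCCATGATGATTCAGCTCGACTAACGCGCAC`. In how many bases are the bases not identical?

6

Mismatches (1-based): base 4: C→T; base 6: T→C; base 13: C→T; base 15: G→A; base 29: T→A; base 36: G→C.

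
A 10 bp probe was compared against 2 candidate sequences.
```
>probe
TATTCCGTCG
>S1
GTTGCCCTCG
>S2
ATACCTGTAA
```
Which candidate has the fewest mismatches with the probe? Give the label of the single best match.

S1

S1 differs at 4 positions; S2 differs at 7 positions. The closest is S1.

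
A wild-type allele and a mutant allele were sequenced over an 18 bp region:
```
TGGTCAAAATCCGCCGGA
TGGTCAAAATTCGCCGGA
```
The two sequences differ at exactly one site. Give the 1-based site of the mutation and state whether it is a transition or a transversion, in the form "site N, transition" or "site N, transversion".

The sequences differ only at site 11: C→T (pyrimidine→pyrimidine), a transition.

site 11, transition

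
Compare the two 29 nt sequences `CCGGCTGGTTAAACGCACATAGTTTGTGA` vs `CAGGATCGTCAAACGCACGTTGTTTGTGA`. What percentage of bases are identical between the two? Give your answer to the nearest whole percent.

Mismatches at positions 2, 5, 7, 10, 19, 21 (1-based): 6 of 29.
Identical positions: 23/29 = 79.31% → 79%.

79%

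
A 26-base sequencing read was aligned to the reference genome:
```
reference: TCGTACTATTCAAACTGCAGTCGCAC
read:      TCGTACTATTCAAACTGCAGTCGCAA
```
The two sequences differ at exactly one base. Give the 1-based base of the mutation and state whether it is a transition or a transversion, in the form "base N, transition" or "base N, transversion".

base 26, transversion

The sequences differ only at base 26: C→A (pyrimidine→purine), a transversion.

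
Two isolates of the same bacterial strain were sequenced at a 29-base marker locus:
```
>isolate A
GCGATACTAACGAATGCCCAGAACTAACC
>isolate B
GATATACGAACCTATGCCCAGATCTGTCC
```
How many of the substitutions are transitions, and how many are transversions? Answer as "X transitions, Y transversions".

1 transition, 7 transversions

Transitions (purine↔purine or pyrimidine↔pyrimidine): 26 A→G.
Transversions (purine↔pyrimidine): 2 C→A, 3 G→T, 8 T→G, 12 G→C, 13 A→T, 23 A→T, 27 A→T.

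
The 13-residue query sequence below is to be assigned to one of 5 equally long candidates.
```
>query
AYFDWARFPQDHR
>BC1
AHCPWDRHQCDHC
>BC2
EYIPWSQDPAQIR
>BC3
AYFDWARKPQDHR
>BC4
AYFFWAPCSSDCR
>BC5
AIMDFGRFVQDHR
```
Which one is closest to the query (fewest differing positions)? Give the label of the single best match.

BC3

BC1 differs at 8 positions; BC2 differs at 9 positions; BC3 differs at 1 position; BC4 differs at 6 positions; BC5 differs at 5 positions. The closest is BC3.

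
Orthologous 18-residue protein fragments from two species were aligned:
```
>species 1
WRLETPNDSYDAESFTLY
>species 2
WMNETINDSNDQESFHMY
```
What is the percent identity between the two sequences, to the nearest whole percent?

Mismatches at positions 2, 3, 6, 10, 12, 16, 17 (1-based): 7 of 18.
Identical positions: 11/18 = 61.11% → 61%.

61%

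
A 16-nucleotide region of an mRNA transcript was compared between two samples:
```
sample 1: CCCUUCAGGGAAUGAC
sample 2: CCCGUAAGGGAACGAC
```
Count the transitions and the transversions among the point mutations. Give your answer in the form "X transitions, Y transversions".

1 transition, 2 transversions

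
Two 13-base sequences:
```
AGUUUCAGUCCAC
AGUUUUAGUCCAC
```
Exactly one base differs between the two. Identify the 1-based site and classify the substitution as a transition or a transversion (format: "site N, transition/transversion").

Site 6 changes C→U. C is a pyrimidine and U is a pyrimidine, so this is a transition.

site 6, transition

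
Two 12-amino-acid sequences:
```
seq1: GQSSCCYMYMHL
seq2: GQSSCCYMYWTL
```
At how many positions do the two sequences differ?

Mismatches (1-based): position 10: M→W; position 11: H→T.

2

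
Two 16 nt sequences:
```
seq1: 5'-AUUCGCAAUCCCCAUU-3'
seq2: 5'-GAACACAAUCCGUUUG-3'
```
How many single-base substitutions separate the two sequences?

Comparing position by position, 8 bases differ: 1 (A/G), 2 (U/A), 3 (U/A), 5 (G/A), 12 (C/G), 13 (C/U), 14 (A/U), 16 (U/G).

8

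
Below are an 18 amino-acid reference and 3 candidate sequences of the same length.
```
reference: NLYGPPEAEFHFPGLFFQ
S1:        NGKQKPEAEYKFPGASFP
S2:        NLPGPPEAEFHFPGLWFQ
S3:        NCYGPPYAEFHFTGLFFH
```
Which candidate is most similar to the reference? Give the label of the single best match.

S1 differs at 9 residues; S2 differs at 2 residues; S3 differs at 4 residues. The closest is S2.

S2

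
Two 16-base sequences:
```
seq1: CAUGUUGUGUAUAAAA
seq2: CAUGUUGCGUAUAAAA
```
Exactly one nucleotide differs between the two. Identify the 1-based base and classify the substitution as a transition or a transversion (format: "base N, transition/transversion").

base 8, transition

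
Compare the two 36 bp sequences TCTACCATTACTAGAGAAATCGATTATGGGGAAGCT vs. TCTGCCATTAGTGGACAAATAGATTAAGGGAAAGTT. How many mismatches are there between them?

Comparing position by position, 8 sites differ: 4 (A/G), 11 (C/G), 13 (A/G), 16 (G/C), 21 (C/A), 27 (T/A), 31 (G/A), 35 (C/T).

8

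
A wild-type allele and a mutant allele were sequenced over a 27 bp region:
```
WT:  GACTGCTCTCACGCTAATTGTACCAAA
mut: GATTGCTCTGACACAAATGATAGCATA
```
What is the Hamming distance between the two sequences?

8

Comparing position by position, 8 bases differ: 3 (C/T), 10 (C/G), 13 (G/A), 15 (T/A), 19 (T/G), 20 (G/A), 23 (C/G), 26 (A/T).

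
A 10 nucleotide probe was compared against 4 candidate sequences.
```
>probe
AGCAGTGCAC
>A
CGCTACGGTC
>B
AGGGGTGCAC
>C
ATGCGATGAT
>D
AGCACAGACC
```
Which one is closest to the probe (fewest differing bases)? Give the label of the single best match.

Hamming distances to probe — A: 6; B: 2; C: 7; D: 4.
Smallest is B with 2 mismatches.

B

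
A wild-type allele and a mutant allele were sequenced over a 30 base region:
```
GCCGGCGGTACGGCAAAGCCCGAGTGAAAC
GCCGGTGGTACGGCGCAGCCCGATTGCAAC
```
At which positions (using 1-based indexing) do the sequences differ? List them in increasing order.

Scanning 1-based: 6: C/T; 15: A/G; 16: A/C; 24: G/T; 27: A/C.

6, 15, 16, 24, 27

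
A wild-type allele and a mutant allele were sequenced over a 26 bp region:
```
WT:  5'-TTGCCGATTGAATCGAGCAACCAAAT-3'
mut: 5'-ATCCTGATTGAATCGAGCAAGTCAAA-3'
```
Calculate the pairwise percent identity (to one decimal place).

7 positions differ (1, 3, 5, 21, 22, 23, 26), so 19 of 26 match: 19/26 = 73.08%.

73.1%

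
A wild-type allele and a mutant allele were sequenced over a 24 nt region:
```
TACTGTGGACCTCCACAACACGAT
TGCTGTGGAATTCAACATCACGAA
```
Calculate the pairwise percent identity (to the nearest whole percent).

Mismatches at positions 2, 10, 11, 14, 18, 24 (1-based): 6 of 24.
Identical positions: 18/24 = 75% → 75%.

75%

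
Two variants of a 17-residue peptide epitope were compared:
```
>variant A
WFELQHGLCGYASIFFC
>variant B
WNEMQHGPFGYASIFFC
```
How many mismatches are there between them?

Mismatches (1-based): residue 2: F→N; residue 4: L→M; residue 8: L→P; residue 9: C→F.

4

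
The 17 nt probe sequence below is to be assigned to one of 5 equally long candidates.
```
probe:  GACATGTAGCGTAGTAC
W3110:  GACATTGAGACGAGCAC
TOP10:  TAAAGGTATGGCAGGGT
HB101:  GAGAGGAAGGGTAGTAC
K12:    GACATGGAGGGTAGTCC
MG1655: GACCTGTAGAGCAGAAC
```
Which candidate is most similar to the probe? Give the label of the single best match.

Hamming distances to probe — W3110: 6; TOP10: 9; HB101: 4; K12: 3; MG1655: 4.
Smallest is K12 with 3 mismatches.

K12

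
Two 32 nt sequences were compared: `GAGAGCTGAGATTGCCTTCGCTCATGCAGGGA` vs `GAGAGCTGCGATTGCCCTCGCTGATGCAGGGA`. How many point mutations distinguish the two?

The sequences differ at sites 9, 17, 23 (1-based) — 3 in total.

3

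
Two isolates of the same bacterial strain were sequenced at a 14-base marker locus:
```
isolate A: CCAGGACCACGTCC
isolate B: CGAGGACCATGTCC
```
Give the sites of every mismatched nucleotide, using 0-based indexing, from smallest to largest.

Differences at site 1 (C→G), site 9 (C→T).

1, 9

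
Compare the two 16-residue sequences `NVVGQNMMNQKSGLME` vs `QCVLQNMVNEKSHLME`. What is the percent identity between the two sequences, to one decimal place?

62.5%

Mismatches at positions 1, 2, 4, 8, 10, 13 (1-based): 6 of 16.
Identical positions: 10/16 = 62.5% → 62.5%.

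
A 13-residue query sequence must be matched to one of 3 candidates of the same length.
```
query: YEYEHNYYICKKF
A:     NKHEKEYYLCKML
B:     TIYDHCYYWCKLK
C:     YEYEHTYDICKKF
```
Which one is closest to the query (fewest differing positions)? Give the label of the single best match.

A differs at 8 positions; B differs at 7 positions; C differs at 2 positions. The closest is C.

C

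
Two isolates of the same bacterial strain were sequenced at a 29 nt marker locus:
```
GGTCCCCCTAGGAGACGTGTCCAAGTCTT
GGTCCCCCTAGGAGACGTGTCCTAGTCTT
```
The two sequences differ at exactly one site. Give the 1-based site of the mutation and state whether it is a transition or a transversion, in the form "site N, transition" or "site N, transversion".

site 23, transversion

The sequences differ only at site 23: A→T (purine→pyrimidine), a transversion.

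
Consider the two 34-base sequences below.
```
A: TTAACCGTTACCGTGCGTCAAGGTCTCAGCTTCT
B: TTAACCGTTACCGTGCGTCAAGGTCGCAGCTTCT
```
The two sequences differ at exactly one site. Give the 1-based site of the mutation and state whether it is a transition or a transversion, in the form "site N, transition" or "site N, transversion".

site 26, transversion

The sequences differ only at site 26: T→G (pyrimidine→purine), a transversion.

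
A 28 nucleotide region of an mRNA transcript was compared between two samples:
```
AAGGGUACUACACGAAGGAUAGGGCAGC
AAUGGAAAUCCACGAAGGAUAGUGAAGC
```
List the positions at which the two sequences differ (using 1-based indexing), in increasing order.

Scanning 1-based: 3: G/U; 6: U/A; 8: C/A; 10: A/C; 23: G/U; 25: C/A.

3, 6, 8, 10, 23, 25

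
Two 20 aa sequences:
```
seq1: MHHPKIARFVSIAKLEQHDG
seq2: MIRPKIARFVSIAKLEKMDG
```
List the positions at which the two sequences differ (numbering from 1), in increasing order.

2, 3, 17, 18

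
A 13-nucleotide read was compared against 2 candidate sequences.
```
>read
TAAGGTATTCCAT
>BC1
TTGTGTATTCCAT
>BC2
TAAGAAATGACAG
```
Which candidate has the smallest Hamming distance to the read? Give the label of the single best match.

BC1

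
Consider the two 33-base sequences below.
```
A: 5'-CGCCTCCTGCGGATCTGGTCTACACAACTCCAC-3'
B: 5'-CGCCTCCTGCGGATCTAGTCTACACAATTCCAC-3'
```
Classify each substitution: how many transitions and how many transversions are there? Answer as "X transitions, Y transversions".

Mismatches (1-based):
base 17: G→A (purine→purine, transition)
base 28: C→T (pyrimidine→pyrimidine, transition)

2 transitions, 0 transversions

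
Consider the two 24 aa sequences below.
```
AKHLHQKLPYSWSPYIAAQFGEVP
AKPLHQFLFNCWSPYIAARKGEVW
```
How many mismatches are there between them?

8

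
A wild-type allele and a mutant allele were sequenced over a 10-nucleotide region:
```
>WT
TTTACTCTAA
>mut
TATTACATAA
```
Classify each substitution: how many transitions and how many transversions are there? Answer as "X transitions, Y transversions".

1 transition, 4 transversions

Mismatches (1-based):
position 2: T→A (pyrimidine→purine, transversion)
position 4: A→T (purine→pyrimidine, transversion)
position 5: C→A (pyrimidine→purine, transversion)
position 6: T→C (pyrimidine→pyrimidine, transition)
position 7: C→A (pyrimidine→purine, transversion)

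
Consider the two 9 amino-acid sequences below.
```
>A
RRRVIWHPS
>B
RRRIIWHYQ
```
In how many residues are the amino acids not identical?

Comparing position by position, 3 residues differ: 4 (V/I), 8 (P/Y), 9 (S/Q).

3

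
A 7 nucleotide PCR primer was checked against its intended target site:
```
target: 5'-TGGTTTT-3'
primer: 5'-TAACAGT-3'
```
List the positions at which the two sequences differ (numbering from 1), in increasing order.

Scanning 1-based: 2: G/A; 3: G/A; 4: T/C; 5: T/A; 6: T/G.

2, 3, 4, 5, 6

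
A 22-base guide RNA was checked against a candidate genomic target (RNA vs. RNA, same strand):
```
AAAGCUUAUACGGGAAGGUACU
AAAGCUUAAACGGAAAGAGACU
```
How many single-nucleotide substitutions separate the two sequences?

4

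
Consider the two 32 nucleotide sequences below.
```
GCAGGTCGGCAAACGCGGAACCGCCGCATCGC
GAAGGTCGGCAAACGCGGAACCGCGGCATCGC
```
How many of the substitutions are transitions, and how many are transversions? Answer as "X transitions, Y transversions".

Mismatches (1-based):
base 2: C→A (pyrimidine→purine, transversion)
base 25: C→G (pyrimidine→purine, transversion)

0 transitions, 2 transversions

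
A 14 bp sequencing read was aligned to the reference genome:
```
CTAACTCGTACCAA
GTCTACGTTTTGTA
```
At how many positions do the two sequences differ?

Comparing position by position, 11 positions differ: 1 (C/G), 3 (A/C), 4 (A/T), 5 (C/A), 6 (T/C), 7 (C/G), 8 (G/T), 10 (A/T), 11 (C/T), 12 (C/G), 13 (A/T).

11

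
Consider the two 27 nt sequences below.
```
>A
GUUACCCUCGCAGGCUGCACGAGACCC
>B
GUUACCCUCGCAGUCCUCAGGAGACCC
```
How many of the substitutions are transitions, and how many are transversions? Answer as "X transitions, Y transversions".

1 transition, 3 transversions

Transitions (purine↔purine or pyrimidine↔pyrimidine): 16 U→C.
Transversions (purine↔pyrimidine): 14 G→U, 17 G→U, 20 C→G.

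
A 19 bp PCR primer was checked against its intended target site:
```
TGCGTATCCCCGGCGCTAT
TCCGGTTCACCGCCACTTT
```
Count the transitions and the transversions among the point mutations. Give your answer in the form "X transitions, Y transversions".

1 transition, 6 transversions

Mismatches (1-based):
site 2: G→C (purine→pyrimidine, transversion)
site 5: T→G (pyrimidine→purine, transversion)
site 6: A→T (purine→pyrimidine, transversion)
site 9: C→A (pyrimidine→purine, transversion)
site 13: G→C (purine→pyrimidine, transversion)
site 15: G→A (purine→purine, transition)
site 18: A→T (purine→pyrimidine, transversion)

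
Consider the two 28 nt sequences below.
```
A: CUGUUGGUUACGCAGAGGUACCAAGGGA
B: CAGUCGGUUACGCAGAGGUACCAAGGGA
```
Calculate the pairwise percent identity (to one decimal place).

92.9%

2 positions differ (2, 5), so 26 of 28 match: 26/28 = 92.86%.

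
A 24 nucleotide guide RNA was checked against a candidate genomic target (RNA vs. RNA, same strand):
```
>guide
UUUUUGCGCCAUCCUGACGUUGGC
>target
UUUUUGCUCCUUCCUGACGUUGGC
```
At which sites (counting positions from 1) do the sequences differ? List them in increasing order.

Differences at site 8 (G→U), site 11 (A→U).

8, 11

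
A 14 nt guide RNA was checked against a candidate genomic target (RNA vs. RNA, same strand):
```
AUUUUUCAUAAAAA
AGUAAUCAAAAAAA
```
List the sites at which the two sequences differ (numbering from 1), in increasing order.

2, 4, 5, 9

Differences at site 2 (U→G), site 4 (U→A), site 5 (U→A), site 9 (U→A).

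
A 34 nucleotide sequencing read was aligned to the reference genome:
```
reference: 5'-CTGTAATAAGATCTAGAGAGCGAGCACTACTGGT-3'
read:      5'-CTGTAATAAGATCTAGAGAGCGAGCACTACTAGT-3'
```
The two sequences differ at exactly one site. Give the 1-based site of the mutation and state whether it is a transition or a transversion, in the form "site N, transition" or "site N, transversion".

Site 32 changes G→A. G is a purine and A is a purine, so this is a transition.

site 32, transition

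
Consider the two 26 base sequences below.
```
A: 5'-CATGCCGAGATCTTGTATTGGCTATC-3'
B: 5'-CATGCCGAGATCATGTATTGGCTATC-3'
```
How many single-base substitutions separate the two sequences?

The sequences differ at bases 13 (1-based) — 1 in total.

1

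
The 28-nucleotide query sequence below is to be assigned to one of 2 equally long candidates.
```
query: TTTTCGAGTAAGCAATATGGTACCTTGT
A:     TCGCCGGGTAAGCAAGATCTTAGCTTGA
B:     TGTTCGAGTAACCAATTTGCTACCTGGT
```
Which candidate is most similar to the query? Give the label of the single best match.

A differs at 9 positions; B differs at 5 positions. The closest is B.

B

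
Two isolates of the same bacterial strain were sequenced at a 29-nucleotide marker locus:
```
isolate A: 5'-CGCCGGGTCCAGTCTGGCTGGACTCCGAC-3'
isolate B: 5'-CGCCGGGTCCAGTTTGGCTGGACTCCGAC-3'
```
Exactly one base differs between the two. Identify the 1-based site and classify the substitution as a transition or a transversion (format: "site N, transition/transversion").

The sequences differ only at site 14: C→T (pyrimidine→pyrimidine), a transition.

site 14, transition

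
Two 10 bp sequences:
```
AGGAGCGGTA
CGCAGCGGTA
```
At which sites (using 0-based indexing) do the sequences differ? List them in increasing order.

0, 2

Differences at site 0 (A→C), site 2 (G→C).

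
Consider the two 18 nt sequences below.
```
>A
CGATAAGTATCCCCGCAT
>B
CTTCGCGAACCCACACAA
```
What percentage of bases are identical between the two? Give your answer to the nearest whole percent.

44%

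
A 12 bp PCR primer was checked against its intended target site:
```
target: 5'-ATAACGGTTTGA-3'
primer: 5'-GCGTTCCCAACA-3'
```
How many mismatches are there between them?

11

Comparing position by position, 11 positions differ: 1 (A/G), 2 (T/C), 3 (A/G), 4 (A/T), 5 (C/T), 6 (G/C), 7 (G/C), 8 (T/C), 9 (T/A), 10 (T/A), 11 (G/C).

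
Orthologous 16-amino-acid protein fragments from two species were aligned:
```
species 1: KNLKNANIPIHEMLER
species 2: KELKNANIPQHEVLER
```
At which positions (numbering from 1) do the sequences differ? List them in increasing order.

2, 10, 13

Differences at position 2 (N→E), position 10 (I→Q), position 13 (M→V).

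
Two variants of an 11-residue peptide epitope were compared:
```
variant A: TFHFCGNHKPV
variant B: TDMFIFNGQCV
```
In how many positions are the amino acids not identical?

Mismatches (1-based): position 2: F→D; position 3: H→M; position 5: C→I; position 6: G→F; position 8: H→G; position 9: K→Q; position 10: P→C.

7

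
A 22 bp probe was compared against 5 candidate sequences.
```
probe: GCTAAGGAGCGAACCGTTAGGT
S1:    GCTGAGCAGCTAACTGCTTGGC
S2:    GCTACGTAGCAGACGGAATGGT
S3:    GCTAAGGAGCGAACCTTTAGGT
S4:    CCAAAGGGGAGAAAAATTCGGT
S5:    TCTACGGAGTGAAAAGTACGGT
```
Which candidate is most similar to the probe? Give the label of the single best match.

Hamming distances to probe — S1: 7; S2: 8; S3: 1; S4: 8; S5: 7.
Smallest is S3 with 1 mismatch.

S3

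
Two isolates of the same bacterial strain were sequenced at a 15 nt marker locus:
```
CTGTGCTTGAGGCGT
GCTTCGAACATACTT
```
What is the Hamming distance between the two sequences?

11

Comparing position by position, 11 sites differ: 1 (C/G), 2 (T/C), 3 (G/T), 5 (G/C), 6 (C/G), 7 (T/A), 8 (T/A), 9 (G/C), 11 (G/T), 12 (G/A), 14 (G/T).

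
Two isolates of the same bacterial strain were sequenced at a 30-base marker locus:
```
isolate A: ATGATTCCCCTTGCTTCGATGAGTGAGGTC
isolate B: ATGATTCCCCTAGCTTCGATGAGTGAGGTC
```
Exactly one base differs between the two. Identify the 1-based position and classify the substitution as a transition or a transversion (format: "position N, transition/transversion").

The sequences differ only at position 12: T→A (pyrimidine→purine), a transversion.

position 12, transversion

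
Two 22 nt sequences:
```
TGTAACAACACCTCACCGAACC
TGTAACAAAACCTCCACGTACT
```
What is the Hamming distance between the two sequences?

5

Mismatches (1-based): position 9: C→A; position 15: A→C; position 16: C→A; position 19: A→T; position 22: C→T.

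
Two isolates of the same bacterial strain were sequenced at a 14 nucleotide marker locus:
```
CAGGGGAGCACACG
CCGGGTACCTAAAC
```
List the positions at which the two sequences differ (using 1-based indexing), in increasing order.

Scanning 1-based: 2: A/C; 6: G/T; 8: G/C; 10: A/T; 11: C/A; 13: C/A; 14: G/C.

2, 6, 8, 10, 11, 13, 14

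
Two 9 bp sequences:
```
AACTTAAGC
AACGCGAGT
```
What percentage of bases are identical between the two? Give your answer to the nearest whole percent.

Mismatches at positions 4, 5, 6, 9 (1-based): 4 of 9.
Identical positions: 5/9 = 55.56% → 56%.

56%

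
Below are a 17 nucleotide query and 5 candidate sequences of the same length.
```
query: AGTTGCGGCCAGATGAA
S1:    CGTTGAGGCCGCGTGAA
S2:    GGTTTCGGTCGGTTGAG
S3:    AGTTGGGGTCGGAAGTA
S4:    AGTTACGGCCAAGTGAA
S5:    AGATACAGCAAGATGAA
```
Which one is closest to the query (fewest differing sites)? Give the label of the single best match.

S1 differs at 5 sites; S2 differs at 6 sites; S3 differs at 5 sites; S4 differs at 3 sites; S5 differs at 4 sites. The closest is S4.

S4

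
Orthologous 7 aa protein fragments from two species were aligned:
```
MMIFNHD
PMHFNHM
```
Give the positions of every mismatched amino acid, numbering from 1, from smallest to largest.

Scanning 1-based: 1: M/P; 3: I/H; 7: D/M.

1, 3, 7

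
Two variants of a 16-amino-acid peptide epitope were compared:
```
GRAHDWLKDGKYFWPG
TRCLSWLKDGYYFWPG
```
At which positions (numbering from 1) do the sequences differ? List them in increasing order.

1, 3, 4, 5, 11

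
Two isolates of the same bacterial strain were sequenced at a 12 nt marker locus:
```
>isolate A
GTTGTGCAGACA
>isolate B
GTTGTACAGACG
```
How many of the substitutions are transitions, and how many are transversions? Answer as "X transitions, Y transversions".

Transitions (purine↔purine or pyrimidine↔pyrimidine): 6 G→A, 12 A→G.
Transversions (purine↔pyrimidine): none.

2 transitions, 0 transversions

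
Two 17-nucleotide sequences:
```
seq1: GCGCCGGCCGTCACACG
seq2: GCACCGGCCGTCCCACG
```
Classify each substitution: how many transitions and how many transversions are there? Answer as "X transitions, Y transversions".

1 transition, 1 transversion

Mismatches (1-based):
site 3: G→A (purine→purine, transition)
site 13: A→C (purine→pyrimidine, transversion)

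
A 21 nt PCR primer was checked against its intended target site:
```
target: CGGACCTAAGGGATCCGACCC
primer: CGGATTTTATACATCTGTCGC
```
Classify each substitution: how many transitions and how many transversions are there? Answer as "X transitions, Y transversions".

4 transitions, 5 transversions

Transitions (purine↔purine or pyrimidine↔pyrimidine): 5 C→T, 6 C→T, 11 G→A, 16 C→T.
Transversions (purine↔pyrimidine): 8 A→T, 10 G→T, 12 G→C, 18 A→T, 20 C→G.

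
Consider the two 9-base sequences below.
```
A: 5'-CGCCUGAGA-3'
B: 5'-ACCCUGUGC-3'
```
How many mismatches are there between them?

4

Mismatches (1-based): site 1: C→A; site 2: G→C; site 7: A→U; site 9: A→C.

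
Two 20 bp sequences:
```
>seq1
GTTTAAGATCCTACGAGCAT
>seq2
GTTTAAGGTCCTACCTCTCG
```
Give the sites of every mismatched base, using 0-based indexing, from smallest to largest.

7, 14, 15, 16, 17, 18, 19

Differences at site 7 (A→G), site 14 (G→C), site 15 (A→T), site 16 (G→C), site 17 (C→T), site 18 (A→C), site 19 (T→G).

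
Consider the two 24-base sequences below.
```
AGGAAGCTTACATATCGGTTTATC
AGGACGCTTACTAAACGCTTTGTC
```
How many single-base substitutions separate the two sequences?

Comparing position by position, 6 sites differ: 5 (A/C), 12 (A/T), 13 (T/A), 15 (T/A), 18 (G/C), 22 (A/G).

6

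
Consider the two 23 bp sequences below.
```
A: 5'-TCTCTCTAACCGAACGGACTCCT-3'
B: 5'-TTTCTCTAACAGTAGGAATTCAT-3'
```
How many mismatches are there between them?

7

Comparing position by position, 7 bases differ: 2 (C/T), 11 (C/A), 13 (A/T), 15 (C/G), 17 (G/A), 19 (C/T), 22 (C/A).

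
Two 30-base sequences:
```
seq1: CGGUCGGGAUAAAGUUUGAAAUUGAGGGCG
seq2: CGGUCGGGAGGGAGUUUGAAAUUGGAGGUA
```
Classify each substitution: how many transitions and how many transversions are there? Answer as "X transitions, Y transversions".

6 transitions, 1 transversion

Transitions (purine↔purine or pyrimidine↔pyrimidine): 11 A→G, 12 A→G, 25 A→G, 26 G→A, 29 C→U, 30 G→A.
Transversions (purine↔pyrimidine): 10 U→G.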